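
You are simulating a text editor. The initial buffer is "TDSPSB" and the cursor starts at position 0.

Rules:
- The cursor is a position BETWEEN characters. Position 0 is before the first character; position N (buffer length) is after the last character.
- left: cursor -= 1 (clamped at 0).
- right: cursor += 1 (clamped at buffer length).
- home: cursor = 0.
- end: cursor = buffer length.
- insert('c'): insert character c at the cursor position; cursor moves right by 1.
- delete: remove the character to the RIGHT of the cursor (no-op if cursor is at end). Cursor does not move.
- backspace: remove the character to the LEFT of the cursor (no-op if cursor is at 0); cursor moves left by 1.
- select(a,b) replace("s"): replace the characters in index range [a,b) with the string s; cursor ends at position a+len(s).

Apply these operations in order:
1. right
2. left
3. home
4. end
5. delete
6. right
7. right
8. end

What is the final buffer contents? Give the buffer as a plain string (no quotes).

Answer: TDSPSB

Derivation:
After op 1 (right): buf='TDSPSB' cursor=1
After op 2 (left): buf='TDSPSB' cursor=0
After op 3 (home): buf='TDSPSB' cursor=0
After op 4 (end): buf='TDSPSB' cursor=6
After op 5 (delete): buf='TDSPSB' cursor=6
After op 6 (right): buf='TDSPSB' cursor=6
After op 7 (right): buf='TDSPSB' cursor=6
After op 8 (end): buf='TDSPSB' cursor=6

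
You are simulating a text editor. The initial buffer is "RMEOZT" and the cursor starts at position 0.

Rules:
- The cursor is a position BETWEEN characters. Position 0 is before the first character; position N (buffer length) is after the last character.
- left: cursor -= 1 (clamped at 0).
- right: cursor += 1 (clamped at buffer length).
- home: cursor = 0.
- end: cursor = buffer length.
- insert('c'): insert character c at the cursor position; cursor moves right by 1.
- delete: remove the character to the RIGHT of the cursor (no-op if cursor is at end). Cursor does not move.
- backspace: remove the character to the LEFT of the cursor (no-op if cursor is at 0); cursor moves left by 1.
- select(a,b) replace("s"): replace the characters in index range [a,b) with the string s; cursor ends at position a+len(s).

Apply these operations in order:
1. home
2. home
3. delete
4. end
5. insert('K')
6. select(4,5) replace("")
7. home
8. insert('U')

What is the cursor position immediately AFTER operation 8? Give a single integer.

Answer: 1

Derivation:
After op 1 (home): buf='RMEOZT' cursor=0
After op 2 (home): buf='RMEOZT' cursor=0
After op 3 (delete): buf='MEOZT' cursor=0
After op 4 (end): buf='MEOZT' cursor=5
After op 5 (insert('K')): buf='MEOZTK' cursor=6
After op 6 (select(4,5) replace("")): buf='MEOZK' cursor=4
After op 7 (home): buf='MEOZK' cursor=0
After op 8 (insert('U')): buf='UMEOZK' cursor=1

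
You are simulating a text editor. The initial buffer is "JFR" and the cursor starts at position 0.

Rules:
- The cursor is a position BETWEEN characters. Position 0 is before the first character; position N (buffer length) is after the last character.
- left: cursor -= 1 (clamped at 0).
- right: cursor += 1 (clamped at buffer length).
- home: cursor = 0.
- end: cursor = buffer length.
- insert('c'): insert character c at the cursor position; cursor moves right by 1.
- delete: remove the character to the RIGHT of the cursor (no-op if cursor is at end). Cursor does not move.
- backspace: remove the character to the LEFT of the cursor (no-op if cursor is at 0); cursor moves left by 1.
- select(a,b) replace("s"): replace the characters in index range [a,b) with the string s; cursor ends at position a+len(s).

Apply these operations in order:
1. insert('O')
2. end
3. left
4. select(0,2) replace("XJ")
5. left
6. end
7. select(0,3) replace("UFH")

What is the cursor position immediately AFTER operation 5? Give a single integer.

After op 1 (insert('O')): buf='OJFR' cursor=1
After op 2 (end): buf='OJFR' cursor=4
After op 3 (left): buf='OJFR' cursor=3
After op 4 (select(0,2) replace("XJ")): buf='XJFR' cursor=2
After op 5 (left): buf='XJFR' cursor=1

Answer: 1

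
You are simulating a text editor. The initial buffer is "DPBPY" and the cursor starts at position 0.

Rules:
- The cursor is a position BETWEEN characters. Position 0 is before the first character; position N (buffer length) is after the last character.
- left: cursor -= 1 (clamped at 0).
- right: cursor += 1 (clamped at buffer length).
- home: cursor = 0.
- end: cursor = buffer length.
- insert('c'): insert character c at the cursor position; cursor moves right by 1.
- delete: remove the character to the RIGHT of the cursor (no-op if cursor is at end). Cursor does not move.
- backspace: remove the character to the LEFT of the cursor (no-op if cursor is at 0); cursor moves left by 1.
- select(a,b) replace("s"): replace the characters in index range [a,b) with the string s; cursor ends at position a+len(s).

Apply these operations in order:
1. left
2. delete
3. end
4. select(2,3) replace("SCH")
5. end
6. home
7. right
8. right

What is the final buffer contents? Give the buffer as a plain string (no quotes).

After op 1 (left): buf='DPBPY' cursor=0
After op 2 (delete): buf='PBPY' cursor=0
After op 3 (end): buf='PBPY' cursor=4
After op 4 (select(2,3) replace("SCH")): buf='PBSCHY' cursor=5
After op 5 (end): buf='PBSCHY' cursor=6
After op 6 (home): buf='PBSCHY' cursor=0
After op 7 (right): buf='PBSCHY' cursor=1
After op 8 (right): buf='PBSCHY' cursor=2

Answer: PBSCHY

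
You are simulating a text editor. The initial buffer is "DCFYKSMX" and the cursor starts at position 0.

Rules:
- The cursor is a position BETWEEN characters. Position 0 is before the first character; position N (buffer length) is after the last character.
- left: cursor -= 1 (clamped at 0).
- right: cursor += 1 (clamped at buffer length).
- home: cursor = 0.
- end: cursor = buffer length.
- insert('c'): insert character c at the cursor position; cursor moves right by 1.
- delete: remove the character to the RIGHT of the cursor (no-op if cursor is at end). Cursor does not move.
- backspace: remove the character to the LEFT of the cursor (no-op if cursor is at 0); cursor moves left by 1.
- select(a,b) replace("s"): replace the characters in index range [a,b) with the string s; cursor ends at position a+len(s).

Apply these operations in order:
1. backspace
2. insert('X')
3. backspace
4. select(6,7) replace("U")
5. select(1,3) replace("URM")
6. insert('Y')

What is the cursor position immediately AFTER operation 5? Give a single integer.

Answer: 4

Derivation:
After op 1 (backspace): buf='DCFYKSMX' cursor=0
After op 2 (insert('X')): buf='XDCFYKSMX' cursor=1
After op 3 (backspace): buf='DCFYKSMX' cursor=0
After op 4 (select(6,7) replace("U")): buf='DCFYKSUX' cursor=7
After op 5 (select(1,3) replace("URM")): buf='DURMYKSUX' cursor=4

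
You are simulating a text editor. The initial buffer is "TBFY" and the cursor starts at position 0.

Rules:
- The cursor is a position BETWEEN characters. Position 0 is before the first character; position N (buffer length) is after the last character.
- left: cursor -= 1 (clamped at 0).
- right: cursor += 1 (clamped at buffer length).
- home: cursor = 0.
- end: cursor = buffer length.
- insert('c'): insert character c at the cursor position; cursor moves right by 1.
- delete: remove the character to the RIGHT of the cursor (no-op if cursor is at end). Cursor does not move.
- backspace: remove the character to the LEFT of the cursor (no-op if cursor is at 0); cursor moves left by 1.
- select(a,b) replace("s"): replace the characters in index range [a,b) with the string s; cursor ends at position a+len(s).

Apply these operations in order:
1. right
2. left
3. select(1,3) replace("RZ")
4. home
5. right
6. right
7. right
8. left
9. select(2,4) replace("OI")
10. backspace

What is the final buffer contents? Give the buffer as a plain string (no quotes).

After op 1 (right): buf='TBFY' cursor=1
After op 2 (left): buf='TBFY' cursor=0
After op 3 (select(1,3) replace("RZ")): buf='TRZY' cursor=3
After op 4 (home): buf='TRZY' cursor=0
After op 5 (right): buf='TRZY' cursor=1
After op 6 (right): buf='TRZY' cursor=2
After op 7 (right): buf='TRZY' cursor=3
After op 8 (left): buf='TRZY' cursor=2
After op 9 (select(2,4) replace("OI")): buf='TROI' cursor=4
After op 10 (backspace): buf='TRO' cursor=3

Answer: TRO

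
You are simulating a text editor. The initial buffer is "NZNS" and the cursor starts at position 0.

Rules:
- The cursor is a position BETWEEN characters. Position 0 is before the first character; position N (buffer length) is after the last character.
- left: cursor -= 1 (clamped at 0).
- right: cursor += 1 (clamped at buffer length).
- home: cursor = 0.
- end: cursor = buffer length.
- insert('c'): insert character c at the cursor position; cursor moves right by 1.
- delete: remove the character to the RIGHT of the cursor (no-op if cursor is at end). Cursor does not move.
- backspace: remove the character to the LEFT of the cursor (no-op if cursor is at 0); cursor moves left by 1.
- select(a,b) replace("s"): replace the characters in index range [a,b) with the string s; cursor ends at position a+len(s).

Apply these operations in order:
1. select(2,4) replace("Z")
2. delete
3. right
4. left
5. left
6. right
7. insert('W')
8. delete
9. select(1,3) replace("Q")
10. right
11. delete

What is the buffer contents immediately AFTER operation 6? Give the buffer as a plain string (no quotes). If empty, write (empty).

After op 1 (select(2,4) replace("Z")): buf='NZZ' cursor=3
After op 2 (delete): buf='NZZ' cursor=3
After op 3 (right): buf='NZZ' cursor=3
After op 4 (left): buf='NZZ' cursor=2
After op 5 (left): buf='NZZ' cursor=1
After op 6 (right): buf='NZZ' cursor=2

Answer: NZZ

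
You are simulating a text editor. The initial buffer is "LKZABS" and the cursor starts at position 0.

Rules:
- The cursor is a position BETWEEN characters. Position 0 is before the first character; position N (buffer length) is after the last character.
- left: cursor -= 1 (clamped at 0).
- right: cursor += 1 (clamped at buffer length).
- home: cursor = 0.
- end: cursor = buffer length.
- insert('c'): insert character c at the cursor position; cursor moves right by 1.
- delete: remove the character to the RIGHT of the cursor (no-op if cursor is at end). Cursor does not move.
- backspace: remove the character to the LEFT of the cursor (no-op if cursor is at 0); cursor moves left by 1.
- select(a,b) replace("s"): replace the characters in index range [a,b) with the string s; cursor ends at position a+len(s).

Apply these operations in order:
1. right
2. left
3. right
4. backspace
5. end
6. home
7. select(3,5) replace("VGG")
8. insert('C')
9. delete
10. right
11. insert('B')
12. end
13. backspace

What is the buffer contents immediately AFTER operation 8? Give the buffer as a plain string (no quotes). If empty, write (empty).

Answer: KZAVGGC

Derivation:
After op 1 (right): buf='LKZABS' cursor=1
After op 2 (left): buf='LKZABS' cursor=0
After op 3 (right): buf='LKZABS' cursor=1
After op 4 (backspace): buf='KZABS' cursor=0
After op 5 (end): buf='KZABS' cursor=5
After op 6 (home): buf='KZABS' cursor=0
After op 7 (select(3,5) replace("VGG")): buf='KZAVGG' cursor=6
After op 8 (insert('C')): buf='KZAVGGC' cursor=7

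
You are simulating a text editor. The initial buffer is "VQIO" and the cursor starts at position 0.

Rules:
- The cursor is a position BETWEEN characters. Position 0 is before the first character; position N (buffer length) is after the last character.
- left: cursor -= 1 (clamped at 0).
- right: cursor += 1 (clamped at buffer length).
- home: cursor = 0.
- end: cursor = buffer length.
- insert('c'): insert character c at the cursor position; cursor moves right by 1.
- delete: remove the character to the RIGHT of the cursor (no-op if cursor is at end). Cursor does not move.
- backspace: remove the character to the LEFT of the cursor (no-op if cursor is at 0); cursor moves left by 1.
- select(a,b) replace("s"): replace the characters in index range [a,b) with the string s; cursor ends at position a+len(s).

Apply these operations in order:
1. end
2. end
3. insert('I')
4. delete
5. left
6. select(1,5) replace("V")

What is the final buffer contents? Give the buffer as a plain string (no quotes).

Answer: VV

Derivation:
After op 1 (end): buf='VQIO' cursor=4
After op 2 (end): buf='VQIO' cursor=4
After op 3 (insert('I')): buf='VQIOI' cursor=5
After op 4 (delete): buf='VQIOI' cursor=5
After op 5 (left): buf='VQIOI' cursor=4
After op 6 (select(1,5) replace("V")): buf='VV' cursor=2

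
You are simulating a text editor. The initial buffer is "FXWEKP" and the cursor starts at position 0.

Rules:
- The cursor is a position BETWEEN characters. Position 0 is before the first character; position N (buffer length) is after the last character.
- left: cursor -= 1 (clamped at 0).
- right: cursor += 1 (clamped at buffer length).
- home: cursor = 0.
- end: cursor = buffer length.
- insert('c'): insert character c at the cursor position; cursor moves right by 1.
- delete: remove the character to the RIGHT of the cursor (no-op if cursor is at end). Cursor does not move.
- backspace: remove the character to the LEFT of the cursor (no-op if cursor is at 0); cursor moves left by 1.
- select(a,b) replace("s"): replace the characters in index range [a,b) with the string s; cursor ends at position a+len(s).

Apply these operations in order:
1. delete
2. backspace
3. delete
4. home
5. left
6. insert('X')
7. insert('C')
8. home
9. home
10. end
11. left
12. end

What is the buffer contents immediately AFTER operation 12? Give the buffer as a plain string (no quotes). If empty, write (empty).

Answer: XCWEKP

Derivation:
After op 1 (delete): buf='XWEKP' cursor=0
After op 2 (backspace): buf='XWEKP' cursor=0
After op 3 (delete): buf='WEKP' cursor=0
After op 4 (home): buf='WEKP' cursor=0
After op 5 (left): buf='WEKP' cursor=0
After op 6 (insert('X')): buf='XWEKP' cursor=1
After op 7 (insert('C')): buf='XCWEKP' cursor=2
After op 8 (home): buf='XCWEKP' cursor=0
After op 9 (home): buf='XCWEKP' cursor=0
After op 10 (end): buf='XCWEKP' cursor=6
After op 11 (left): buf='XCWEKP' cursor=5
After op 12 (end): buf='XCWEKP' cursor=6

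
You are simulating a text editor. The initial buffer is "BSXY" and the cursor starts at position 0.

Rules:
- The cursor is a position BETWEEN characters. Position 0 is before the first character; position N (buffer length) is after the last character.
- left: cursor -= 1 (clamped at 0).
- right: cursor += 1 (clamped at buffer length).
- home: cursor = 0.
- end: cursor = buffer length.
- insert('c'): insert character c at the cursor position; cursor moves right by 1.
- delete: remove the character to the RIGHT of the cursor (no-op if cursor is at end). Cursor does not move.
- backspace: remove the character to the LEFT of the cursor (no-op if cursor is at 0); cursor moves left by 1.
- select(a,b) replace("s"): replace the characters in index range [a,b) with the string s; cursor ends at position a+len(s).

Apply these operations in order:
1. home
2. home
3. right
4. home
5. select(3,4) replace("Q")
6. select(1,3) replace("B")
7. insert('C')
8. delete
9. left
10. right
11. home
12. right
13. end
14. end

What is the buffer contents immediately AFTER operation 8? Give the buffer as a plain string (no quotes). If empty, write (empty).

Answer: BBC

Derivation:
After op 1 (home): buf='BSXY' cursor=0
After op 2 (home): buf='BSXY' cursor=0
After op 3 (right): buf='BSXY' cursor=1
After op 4 (home): buf='BSXY' cursor=0
After op 5 (select(3,4) replace("Q")): buf='BSXQ' cursor=4
After op 6 (select(1,3) replace("B")): buf='BBQ' cursor=2
After op 7 (insert('C')): buf='BBCQ' cursor=3
After op 8 (delete): buf='BBC' cursor=3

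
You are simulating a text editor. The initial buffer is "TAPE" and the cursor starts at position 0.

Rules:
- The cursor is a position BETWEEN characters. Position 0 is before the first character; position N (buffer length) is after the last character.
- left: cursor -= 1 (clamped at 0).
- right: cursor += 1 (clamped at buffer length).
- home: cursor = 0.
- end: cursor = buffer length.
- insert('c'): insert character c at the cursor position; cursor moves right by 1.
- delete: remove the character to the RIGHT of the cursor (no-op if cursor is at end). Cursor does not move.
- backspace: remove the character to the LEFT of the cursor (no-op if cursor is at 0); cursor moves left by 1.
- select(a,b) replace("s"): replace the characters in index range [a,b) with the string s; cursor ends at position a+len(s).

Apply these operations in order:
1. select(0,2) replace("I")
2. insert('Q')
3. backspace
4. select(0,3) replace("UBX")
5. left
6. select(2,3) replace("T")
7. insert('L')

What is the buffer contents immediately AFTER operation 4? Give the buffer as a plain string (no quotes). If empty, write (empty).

After op 1 (select(0,2) replace("I")): buf='IPE' cursor=1
After op 2 (insert('Q')): buf='IQPE' cursor=2
After op 3 (backspace): buf='IPE' cursor=1
After op 4 (select(0,3) replace("UBX")): buf='UBX' cursor=3

Answer: UBX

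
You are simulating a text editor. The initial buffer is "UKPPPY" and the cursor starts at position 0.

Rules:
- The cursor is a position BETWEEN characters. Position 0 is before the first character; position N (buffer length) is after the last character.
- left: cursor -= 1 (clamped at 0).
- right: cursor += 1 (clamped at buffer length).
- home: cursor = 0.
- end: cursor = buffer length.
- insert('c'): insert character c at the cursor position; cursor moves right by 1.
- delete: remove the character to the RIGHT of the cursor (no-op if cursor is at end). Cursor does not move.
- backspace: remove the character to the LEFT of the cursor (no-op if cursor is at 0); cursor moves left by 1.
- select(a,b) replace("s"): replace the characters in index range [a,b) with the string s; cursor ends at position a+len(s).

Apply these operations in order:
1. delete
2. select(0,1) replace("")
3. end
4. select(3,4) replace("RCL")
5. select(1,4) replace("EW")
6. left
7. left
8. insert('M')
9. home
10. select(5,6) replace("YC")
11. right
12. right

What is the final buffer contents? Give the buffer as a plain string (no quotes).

After op 1 (delete): buf='KPPPY' cursor=0
After op 2 (select(0,1) replace("")): buf='PPPY' cursor=0
After op 3 (end): buf='PPPY' cursor=4
After op 4 (select(3,4) replace("RCL")): buf='PPPRCL' cursor=6
After op 5 (select(1,4) replace("EW")): buf='PEWCL' cursor=3
After op 6 (left): buf='PEWCL' cursor=2
After op 7 (left): buf='PEWCL' cursor=1
After op 8 (insert('M')): buf='PMEWCL' cursor=2
After op 9 (home): buf='PMEWCL' cursor=0
After op 10 (select(5,6) replace("YC")): buf='PMEWCYC' cursor=7
After op 11 (right): buf='PMEWCYC' cursor=7
After op 12 (right): buf='PMEWCYC' cursor=7

Answer: PMEWCYC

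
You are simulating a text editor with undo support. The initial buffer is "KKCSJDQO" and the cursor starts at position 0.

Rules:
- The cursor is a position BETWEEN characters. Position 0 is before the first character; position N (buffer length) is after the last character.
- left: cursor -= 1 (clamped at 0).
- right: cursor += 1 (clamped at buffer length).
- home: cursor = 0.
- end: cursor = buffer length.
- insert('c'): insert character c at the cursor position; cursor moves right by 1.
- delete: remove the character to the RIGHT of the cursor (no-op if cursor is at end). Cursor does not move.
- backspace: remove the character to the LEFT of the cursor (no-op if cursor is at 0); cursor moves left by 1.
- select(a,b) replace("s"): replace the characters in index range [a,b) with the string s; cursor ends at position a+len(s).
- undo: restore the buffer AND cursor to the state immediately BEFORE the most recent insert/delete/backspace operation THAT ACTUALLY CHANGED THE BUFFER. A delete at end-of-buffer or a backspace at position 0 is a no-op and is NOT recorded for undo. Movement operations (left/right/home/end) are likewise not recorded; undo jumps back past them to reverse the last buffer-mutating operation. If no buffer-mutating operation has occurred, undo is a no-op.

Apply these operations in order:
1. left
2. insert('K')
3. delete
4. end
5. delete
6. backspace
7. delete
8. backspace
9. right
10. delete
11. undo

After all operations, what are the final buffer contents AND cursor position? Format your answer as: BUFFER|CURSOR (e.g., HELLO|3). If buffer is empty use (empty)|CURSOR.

After op 1 (left): buf='KKCSJDQO' cursor=0
After op 2 (insert('K')): buf='KKKCSJDQO' cursor=1
After op 3 (delete): buf='KKCSJDQO' cursor=1
After op 4 (end): buf='KKCSJDQO' cursor=8
After op 5 (delete): buf='KKCSJDQO' cursor=8
After op 6 (backspace): buf='KKCSJDQ' cursor=7
After op 7 (delete): buf='KKCSJDQ' cursor=7
After op 8 (backspace): buf='KKCSJD' cursor=6
After op 9 (right): buf='KKCSJD' cursor=6
After op 10 (delete): buf='KKCSJD' cursor=6
After op 11 (undo): buf='KKCSJDQ' cursor=7

Answer: KKCSJDQ|7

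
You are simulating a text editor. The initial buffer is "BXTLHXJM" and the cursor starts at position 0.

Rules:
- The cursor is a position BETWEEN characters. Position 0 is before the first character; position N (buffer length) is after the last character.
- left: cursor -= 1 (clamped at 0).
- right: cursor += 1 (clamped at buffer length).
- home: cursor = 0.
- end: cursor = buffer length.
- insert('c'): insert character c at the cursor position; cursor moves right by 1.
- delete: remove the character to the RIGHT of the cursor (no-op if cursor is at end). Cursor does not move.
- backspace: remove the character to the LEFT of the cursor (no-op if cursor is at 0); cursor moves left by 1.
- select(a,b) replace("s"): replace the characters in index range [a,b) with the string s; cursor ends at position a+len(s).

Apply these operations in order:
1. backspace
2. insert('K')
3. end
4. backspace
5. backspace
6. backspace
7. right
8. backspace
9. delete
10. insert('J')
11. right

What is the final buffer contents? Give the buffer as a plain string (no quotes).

After op 1 (backspace): buf='BXTLHXJM' cursor=0
After op 2 (insert('K')): buf='KBXTLHXJM' cursor=1
After op 3 (end): buf='KBXTLHXJM' cursor=9
After op 4 (backspace): buf='KBXTLHXJ' cursor=8
After op 5 (backspace): buf='KBXTLHX' cursor=7
After op 6 (backspace): buf='KBXTLH' cursor=6
After op 7 (right): buf='KBXTLH' cursor=6
After op 8 (backspace): buf='KBXTL' cursor=5
After op 9 (delete): buf='KBXTL' cursor=5
After op 10 (insert('J')): buf='KBXTLJ' cursor=6
After op 11 (right): buf='KBXTLJ' cursor=6

Answer: KBXTLJ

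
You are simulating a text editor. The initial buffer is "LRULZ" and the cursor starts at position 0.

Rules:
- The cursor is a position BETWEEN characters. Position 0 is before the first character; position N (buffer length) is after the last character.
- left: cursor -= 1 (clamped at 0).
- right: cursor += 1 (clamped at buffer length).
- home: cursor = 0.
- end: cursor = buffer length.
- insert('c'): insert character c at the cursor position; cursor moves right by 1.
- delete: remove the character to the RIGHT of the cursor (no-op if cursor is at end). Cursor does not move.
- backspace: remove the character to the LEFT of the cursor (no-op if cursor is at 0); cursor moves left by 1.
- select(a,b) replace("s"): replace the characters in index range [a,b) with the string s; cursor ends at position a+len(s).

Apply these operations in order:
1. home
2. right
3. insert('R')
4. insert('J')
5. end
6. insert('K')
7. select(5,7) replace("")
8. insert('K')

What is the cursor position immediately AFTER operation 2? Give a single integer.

After op 1 (home): buf='LRULZ' cursor=0
After op 2 (right): buf='LRULZ' cursor=1

Answer: 1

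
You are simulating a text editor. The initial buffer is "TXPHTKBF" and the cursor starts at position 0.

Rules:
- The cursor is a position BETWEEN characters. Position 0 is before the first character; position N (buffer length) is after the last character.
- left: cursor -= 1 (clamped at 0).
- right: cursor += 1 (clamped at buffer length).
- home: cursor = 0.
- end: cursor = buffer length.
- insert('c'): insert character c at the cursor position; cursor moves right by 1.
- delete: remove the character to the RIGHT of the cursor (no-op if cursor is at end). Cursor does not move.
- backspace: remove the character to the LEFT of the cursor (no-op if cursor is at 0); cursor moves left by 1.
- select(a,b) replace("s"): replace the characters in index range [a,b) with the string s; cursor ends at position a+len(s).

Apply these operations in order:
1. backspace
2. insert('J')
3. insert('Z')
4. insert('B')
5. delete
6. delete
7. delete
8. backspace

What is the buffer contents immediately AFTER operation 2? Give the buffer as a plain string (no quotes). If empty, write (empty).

After op 1 (backspace): buf='TXPHTKBF' cursor=0
After op 2 (insert('J')): buf='JTXPHTKBF' cursor=1

Answer: JTXPHTKBF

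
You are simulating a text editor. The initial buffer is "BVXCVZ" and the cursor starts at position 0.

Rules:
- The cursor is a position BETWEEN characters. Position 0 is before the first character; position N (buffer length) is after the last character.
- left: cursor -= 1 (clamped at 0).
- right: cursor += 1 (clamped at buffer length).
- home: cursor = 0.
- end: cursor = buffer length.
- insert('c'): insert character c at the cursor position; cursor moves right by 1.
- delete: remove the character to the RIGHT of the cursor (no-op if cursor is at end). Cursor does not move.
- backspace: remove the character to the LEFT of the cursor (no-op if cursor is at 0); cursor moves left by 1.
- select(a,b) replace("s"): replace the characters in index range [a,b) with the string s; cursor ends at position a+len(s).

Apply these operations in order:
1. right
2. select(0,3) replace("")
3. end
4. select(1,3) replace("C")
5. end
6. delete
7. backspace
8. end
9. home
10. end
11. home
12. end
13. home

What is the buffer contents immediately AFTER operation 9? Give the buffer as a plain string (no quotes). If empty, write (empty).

After op 1 (right): buf='BVXCVZ' cursor=1
After op 2 (select(0,3) replace("")): buf='CVZ' cursor=0
After op 3 (end): buf='CVZ' cursor=3
After op 4 (select(1,3) replace("C")): buf='CC' cursor=2
After op 5 (end): buf='CC' cursor=2
After op 6 (delete): buf='CC' cursor=2
After op 7 (backspace): buf='C' cursor=1
After op 8 (end): buf='C' cursor=1
After op 9 (home): buf='C' cursor=0

Answer: C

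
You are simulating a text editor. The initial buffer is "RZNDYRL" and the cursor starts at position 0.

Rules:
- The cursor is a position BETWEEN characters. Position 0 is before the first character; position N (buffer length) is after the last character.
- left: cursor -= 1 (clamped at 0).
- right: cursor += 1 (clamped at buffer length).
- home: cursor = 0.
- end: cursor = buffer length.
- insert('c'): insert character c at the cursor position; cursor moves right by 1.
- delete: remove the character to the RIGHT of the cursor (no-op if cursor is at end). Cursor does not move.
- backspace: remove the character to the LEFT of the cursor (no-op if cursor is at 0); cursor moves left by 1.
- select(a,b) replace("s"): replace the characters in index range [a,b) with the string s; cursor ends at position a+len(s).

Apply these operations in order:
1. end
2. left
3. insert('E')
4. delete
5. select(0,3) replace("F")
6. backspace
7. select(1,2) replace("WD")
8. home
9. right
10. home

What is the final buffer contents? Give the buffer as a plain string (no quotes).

Answer: DWDRE

Derivation:
After op 1 (end): buf='RZNDYRL' cursor=7
After op 2 (left): buf='RZNDYRL' cursor=6
After op 3 (insert('E')): buf='RZNDYREL' cursor=7
After op 4 (delete): buf='RZNDYRE' cursor=7
After op 5 (select(0,3) replace("F")): buf='FDYRE' cursor=1
After op 6 (backspace): buf='DYRE' cursor=0
After op 7 (select(1,2) replace("WD")): buf='DWDRE' cursor=3
After op 8 (home): buf='DWDRE' cursor=0
After op 9 (right): buf='DWDRE' cursor=1
After op 10 (home): buf='DWDRE' cursor=0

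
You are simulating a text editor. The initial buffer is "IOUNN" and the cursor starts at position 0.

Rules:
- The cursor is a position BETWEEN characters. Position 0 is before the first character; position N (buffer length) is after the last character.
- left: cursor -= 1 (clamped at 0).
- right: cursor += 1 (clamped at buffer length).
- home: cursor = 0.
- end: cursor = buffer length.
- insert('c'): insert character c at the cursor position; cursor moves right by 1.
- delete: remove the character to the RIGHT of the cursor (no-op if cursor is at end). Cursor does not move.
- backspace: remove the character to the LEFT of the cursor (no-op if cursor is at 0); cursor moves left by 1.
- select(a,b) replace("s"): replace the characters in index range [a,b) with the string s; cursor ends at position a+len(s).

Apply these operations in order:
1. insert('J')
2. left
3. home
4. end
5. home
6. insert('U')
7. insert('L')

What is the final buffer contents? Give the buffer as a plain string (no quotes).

Answer: ULJIOUNN

Derivation:
After op 1 (insert('J')): buf='JIOUNN' cursor=1
After op 2 (left): buf='JIOUNN' cursor=0
After op 3 (home): buf='JIOUNN' cursor=0
After op 4 (end): buf='JIOUNN' cursor=6
After op 5 (home): buf='JIOUNN' cursor=0
After op 6 (insert('U')): buf='UJIOUNN' cursor=1
After op 7 (insert('L')): buf='ULJIOUNN' cursor=2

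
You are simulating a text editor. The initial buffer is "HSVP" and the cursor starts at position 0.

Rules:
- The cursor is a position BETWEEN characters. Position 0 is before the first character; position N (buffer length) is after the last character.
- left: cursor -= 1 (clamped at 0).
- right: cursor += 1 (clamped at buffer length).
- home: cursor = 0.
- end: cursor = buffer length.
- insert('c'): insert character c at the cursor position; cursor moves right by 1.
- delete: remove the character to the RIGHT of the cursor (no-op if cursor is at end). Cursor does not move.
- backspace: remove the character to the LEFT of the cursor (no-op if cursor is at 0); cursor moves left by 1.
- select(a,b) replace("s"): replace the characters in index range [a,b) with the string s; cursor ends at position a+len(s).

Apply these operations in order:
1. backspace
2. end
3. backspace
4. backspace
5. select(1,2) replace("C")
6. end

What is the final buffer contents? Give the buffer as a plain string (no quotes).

After op 1 (backspace): buf='HSVP' cursor=0
After op 2 (end): buf='HSVP' cursor=4
After op 3 (backspace): buf='HSV' cursor=3
After op 4 (backspace): buf='HS' cursor=2
After op 5 (select(1,2) replace("C")): buf='HC' cursor=2
After op 6 (end): buf='HC' cursor=2

Answer: HC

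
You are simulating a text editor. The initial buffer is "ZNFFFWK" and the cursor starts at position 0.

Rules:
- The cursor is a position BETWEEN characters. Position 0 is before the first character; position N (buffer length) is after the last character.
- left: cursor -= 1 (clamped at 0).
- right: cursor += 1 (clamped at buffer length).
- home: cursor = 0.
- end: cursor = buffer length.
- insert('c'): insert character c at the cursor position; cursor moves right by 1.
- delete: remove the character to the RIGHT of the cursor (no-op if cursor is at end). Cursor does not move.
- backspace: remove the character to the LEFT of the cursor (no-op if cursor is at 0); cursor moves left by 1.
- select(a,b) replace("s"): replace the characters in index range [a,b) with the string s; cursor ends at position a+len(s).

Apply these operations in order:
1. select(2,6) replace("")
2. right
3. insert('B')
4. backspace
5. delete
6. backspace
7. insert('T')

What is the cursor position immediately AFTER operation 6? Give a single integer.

Answer: 2

Derivation:
After op 1 (select(2,6) replace("")): buf='ZNK' cursor=2
After op 2 (right): buf='ZNK' cursor=3
After op 3 (insert('B')): buf='ZNKB' cursor=4
After op 4 (backspace): buf='ZNK' cursor=3
After op 5 (delete): buf='ZNK' cursor=3
After op 6 (backspace): buf='ZN' cursor=2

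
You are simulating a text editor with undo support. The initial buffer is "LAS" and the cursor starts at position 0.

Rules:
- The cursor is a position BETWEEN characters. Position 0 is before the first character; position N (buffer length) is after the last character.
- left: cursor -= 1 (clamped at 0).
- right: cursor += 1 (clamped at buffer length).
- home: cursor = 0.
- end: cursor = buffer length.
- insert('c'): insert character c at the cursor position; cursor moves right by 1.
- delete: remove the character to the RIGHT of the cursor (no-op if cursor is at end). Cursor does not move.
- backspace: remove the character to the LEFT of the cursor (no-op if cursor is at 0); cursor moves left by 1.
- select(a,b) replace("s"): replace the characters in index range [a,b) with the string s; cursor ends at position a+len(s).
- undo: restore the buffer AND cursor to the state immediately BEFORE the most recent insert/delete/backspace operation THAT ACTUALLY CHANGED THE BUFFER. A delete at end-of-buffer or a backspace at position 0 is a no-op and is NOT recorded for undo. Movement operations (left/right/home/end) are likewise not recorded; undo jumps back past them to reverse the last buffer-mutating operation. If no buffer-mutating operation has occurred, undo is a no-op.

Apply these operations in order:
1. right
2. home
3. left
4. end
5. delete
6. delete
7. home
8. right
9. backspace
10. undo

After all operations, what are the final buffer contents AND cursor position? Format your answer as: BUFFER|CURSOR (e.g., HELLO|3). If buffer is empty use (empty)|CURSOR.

After op 1 (right): buf='LAS' cursor=1
After op 2 (home): buf='LAS' cursor=0
After op 3 (left): buf='LAS' cursor=0
After op 4 (end): buf='LAS' cursor=3
After op 5 (delete): buf='LAS' cursor=3
After op 6 (delete): buf='LAS' cursor=3
After op 7 (home): buf='LAS' cursor=0
After op 8 (right): buf='LAS' cursor=1
After op 9 (backspace): buf='AS' cursor=0
After op 10 (undo): buf='LAS' cursor=1

Answer: LAS|1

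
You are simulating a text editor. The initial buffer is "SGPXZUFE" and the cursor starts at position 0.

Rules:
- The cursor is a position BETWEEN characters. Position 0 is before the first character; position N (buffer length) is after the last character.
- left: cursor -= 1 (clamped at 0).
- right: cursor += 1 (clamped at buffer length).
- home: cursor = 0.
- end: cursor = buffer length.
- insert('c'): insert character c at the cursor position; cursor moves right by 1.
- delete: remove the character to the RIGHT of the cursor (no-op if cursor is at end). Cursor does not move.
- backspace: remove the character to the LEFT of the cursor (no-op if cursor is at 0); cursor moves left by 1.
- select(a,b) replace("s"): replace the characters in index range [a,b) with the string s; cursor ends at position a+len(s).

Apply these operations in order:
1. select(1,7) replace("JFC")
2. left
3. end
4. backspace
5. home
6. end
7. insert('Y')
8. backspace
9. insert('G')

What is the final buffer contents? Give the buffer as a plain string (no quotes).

Answer: SJFCG

Derivation:
After op 1 (select(1,7) replace("JFC")): buf='SJFCE' cursor=4
After op 2 (left): buf='SJFCE' cursor=3
After op 3 (end): buf='SJFCE' cursor=5
After op 4 (backspace): buf='SJFC' cursor=4
After op 5 (home): buf='SJFC' cursor=0
After op 6 (end): buf='SJFC' cursor=4
After op 7 (insert('Y')): buf='SJFCY' cursor=5
After op 8 (backspace): buf='SJFC' cursor=4
After op 9 (insert('G')): buf='SJFCG' cursor=5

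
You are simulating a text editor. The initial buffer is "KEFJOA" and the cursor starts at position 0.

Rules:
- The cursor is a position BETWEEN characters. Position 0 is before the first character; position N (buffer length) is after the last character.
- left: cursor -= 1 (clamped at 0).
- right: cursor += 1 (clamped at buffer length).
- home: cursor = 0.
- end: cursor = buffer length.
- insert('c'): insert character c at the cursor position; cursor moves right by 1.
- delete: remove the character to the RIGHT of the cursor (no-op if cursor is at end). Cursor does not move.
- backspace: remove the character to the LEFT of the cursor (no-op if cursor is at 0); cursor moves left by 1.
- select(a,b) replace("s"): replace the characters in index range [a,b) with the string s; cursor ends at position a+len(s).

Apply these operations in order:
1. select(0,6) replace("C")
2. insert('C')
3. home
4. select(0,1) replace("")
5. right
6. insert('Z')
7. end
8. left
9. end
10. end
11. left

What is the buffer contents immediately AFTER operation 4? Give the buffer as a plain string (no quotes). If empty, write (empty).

Answer: C

Derivation:
After op 1 (select(0,6) replace("C")): buf='C' cursor=1
After op 2 (insert('C')): buf='CC' cursor=2
After op 3 (home): buf='CC' cursor=0
After op 4 (select(0,1) replace("")): buf='C' cursor=0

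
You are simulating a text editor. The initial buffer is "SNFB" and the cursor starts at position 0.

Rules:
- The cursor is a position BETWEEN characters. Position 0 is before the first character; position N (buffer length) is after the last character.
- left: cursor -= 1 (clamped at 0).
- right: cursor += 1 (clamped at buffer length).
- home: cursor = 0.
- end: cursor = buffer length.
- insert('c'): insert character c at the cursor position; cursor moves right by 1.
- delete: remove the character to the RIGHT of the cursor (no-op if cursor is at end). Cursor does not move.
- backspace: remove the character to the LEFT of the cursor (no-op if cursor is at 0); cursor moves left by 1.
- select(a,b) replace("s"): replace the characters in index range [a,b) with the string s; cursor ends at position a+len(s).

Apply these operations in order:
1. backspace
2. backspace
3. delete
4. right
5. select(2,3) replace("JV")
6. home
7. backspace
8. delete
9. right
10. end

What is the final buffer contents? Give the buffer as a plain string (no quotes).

After op 1 (backspace): buf='SNFB' cursor=0
After op 2 (backspace): buf='SNFB' cursor=0
After op 3 (delete): buf='NFB' cursor=0
After op 4 (right): buf='NFB' cursor=1
After op 5 (select(2,3) replace("JV")): buf='NFJV' cursor=4
After op 6 (home): buf='NFJV' cursor=0
After op 7 (backspace): buf='NFJV' cursor=0
After op 8 (delete): buf='FJV' cursor=0
After op 9 (right): buf='FJV' cursor=1
After op 10 (end): buf='FJV' cursor=3

Answer: FJV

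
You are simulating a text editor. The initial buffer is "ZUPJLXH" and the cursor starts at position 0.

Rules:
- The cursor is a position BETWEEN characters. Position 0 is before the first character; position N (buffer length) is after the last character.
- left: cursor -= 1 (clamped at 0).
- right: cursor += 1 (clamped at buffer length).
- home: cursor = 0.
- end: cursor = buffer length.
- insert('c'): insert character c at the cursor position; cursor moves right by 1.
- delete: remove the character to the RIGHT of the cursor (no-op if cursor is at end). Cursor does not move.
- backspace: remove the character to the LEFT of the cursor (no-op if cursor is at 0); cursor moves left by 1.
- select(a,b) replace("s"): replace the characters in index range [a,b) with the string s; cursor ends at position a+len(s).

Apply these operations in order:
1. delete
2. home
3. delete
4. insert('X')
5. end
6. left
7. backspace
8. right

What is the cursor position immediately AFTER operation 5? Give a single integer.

After op 1 (delete): buf='UPJLXH' cursor=0
After op 2 (home): buf='UPJLXH' cursor=0
After op 3 (delete): buf='PJLXH' cursor=0
After op 4 (insert('X')): buf='XPJLXH' cursor=1
After op 5 (end): buf='XPJLXH' cursor=6

Answer: 6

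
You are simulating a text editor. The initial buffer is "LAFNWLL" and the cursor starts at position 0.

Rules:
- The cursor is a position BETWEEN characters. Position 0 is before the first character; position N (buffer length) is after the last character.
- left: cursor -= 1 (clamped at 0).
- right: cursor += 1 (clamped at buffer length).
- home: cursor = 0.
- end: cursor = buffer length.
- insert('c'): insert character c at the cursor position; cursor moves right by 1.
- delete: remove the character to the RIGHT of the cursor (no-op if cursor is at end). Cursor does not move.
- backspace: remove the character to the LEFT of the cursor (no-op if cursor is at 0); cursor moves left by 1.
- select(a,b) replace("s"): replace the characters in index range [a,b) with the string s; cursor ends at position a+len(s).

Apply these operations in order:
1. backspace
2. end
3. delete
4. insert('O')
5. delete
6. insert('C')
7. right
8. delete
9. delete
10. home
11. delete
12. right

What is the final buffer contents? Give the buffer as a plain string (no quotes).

Answer: AFNWLLOC

Derivation:
After op 1 (backspace): buf='LAFNWLL' cursor=0
After op 2 (end): buf='LAFNWLL' cursor=7
After op 3 (delete): buf='LAFNWLL' cursor=7
After op 4 (insert('O')): buf='LAFNWLLO' cursor=8
After op 5 (delete): buf='LAFNWLLO' cursor=8
After op 6 (insert('C')): buf='LAFNWLLOC' cursor=9
After op 7 (right): buf='LAFNWLLOC' cursor=9
After op 8 (delete): buf='LAFNWLLOC' cursor=9
After op 9 (delete): buf='LAFNWLLOC' cursor=9
After op 10 (home): buf='LAFNWLLOC' cursor=0
After op 11 (delete): buf='AFNWLLOC' cursor=0
After op 12 (right): buf='AFNWLLOC' cursor=1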